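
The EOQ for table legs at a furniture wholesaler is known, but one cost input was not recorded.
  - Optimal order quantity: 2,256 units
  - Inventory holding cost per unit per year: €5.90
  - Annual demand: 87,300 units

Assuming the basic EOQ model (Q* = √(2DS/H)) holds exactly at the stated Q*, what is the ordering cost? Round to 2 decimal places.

EOQ relation: Q² = 2DS/H, so rearrange for the unknown.
S = Q²H / (2D) = 2,256² × 5.9 / (2 × 87,300) = 171.9832

€171.98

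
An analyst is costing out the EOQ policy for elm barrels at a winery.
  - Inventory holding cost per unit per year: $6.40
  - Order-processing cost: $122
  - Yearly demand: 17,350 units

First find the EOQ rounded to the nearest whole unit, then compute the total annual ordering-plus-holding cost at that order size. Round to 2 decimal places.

Q* = √(2·D·S / H) = √(2·17,350·122 / 6.4) = √661,468.8 ≈ 813.31 → Q = 813 units
Ordering: D/Q × S = 17,350/813 × $122 = $2,603.57
Holding:  Q/2 × H = 813/2 × $6.4 = $2,601.60
Total = $2,603.57 + $2,601.60 = $5,205.17

$5,205.17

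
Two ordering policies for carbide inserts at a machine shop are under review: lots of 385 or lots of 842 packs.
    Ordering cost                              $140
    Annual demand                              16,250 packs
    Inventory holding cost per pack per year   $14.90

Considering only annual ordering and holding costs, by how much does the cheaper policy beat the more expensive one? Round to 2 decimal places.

Annual cost at Q: ordering D·S/Q plus holding Q·H/2.
TC(385) = (16,250/385)×140 + (385/2)×14.9 = $8,777.34
TC(842) = (16,250/842)×140 + (842/2)×14.9 = $8,974.80
|ΔTC| = |$8,777.34 − $8,974.80| = $197.46

$197.46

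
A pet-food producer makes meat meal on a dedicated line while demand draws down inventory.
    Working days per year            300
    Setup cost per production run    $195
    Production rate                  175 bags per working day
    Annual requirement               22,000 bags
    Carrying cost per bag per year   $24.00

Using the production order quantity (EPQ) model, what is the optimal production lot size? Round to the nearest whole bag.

784 bags

Daily demand d = 22,000/300 = 73.333; p = 175; 1 − d/p = 0.58095
EPQ = √(2DS / (H(1 − d/p)))
    = √(2 × 22,000 × 195 / (24 × 0.58095)) ≈ 784.45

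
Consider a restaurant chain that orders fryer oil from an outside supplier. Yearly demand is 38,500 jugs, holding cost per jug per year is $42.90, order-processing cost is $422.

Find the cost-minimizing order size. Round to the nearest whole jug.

870 jugs

Q* = √(2·D·S / H) = √(2·38,500·422 / 42.9) = √757,435.9 ≈ 870.31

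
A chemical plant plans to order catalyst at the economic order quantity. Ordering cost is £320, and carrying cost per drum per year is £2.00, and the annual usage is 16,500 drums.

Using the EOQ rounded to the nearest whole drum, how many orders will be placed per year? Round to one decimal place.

7.2 orders per year

2DS/H = 2·16,500·320/2 = 5,280,000.00
EOQ = √5,280,000.00 ≈ 2,297.83 → Q = 2,298
N = D/Q = 16,500/2,298 ≈ 7.180 orders/yr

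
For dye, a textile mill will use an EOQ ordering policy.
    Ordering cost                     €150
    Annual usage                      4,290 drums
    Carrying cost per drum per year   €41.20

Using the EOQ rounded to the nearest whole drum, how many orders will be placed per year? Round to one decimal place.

2DS/H = 2·4,290·150/41.2 = 31,237.86
EOQ = √31,237.86 ≈ 176.74 → Q = 177
N = D/Q = 4,290/177 ≈ 24.237 orders/yr

24.2 orders per year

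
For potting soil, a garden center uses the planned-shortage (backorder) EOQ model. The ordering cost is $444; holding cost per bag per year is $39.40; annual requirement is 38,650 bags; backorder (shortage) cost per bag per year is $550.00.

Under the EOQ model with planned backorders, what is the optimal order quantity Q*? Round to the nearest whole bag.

966 bags

Basic EOQ = √(2·38,650·444/39.4) = 933.325
Backorder adjustment √((H+b)/b) = √((39.4+550)/550) = 1.0352
Q* = 933.325 × 1.0352 ≈ 966.18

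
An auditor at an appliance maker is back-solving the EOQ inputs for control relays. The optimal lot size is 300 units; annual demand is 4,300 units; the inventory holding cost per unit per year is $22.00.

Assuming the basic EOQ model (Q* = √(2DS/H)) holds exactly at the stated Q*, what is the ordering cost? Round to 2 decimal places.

$230.23

From Q* = √(2DS/H) ⇒ Q*² = 2DS/H.
S = Q²H / (2D) = 300² × 22 / (2 × 4,300) = 230.2326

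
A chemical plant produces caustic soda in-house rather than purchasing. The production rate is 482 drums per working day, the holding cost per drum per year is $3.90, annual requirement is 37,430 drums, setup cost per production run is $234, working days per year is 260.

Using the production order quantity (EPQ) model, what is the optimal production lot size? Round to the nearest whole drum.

2,531 drums

d = 37,430/260 = 143.9615 drums/day;  effective holding cost H(1 − d/p) = 3.9·(1 − 143.9615/482) = 2.73517
Q* = √(2DS / H_eff) = √(2·37,430·234 / 2.73517) ≈ 2,530.70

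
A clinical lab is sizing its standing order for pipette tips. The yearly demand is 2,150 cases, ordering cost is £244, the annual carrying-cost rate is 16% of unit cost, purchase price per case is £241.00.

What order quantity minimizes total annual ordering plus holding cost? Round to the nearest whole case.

165 cases

H = i·C = 0.16 × £241 = £38.5600 per case-year
2DS/H = 2·2,150·244/38.56 = 27,209.54
EOQ = √27,209.54 ≈ 164.95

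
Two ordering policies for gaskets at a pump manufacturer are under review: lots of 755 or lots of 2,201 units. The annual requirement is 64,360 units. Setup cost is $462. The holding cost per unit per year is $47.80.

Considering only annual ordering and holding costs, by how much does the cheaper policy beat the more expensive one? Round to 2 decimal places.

TC(Q) = (D/Q)S + (Q/2)H
TC(755) = (64,360/755)×462 + (755/2)×47.8 = $57,427.71
TC(2,201) = (64,360/2,201)×462 + (2,201/2)×47.8 = $66,113.36
Lots of 755 are cheaper by $8,685.65.

$8,685.65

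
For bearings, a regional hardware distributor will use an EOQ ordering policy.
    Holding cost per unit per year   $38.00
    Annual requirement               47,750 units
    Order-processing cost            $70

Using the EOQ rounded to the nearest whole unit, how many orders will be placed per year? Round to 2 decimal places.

EOQ = √(2DS/H) = √(2 × 47,750 × 70 / 38)
    = √(175,921.05) ≈ 419.43 → Q = 419
N = D/Q = 47,750/419 ≈ 113.962 orders/yr

113.96 orders per year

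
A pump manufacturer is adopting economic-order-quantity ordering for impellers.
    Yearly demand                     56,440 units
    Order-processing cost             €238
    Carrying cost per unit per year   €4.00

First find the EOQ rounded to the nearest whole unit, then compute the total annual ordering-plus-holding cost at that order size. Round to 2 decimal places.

2DS/H = 2·56,440·238/4 = 6,716,360.00
EOQ = √6,716,360.00 ≈ 2,591.59 → Q = 2,592 units
Orders/yr = 56,440/2,592 = 21.775; ordering cost = 21.775 × €238 = €5,182.38
Average inventory = 2,592/2 = 1296; holding cost = 1296 × €4 = €5,184.00
Total = €5,182.38 + €5,184.00 = €10,366.38

€10,366.38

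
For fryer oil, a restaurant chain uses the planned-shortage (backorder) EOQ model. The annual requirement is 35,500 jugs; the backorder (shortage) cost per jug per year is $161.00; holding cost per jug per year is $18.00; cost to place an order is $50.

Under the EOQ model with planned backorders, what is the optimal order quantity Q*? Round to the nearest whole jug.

Basic EOQ = √(2·35,500·50/18) = 444.097
Backorder adjustment √((H+b)/b) = √((18+161)/161) = 1.0544
Q* = 444.097 × 1.0544 ≈ 468.26

468 jugs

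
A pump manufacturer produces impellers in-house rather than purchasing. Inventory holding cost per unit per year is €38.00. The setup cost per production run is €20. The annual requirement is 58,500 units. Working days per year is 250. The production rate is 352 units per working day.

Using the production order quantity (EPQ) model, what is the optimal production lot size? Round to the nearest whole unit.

429 units

Daily demand d = 58,500/250 = 234.000; p = 352; 1 − d/p = 0.33523
EPQ = √(2DS / (H(1 − d/p)))
    = √(2 × 58,500 × 20 / (38 × 0.33523)) ≈ 428.59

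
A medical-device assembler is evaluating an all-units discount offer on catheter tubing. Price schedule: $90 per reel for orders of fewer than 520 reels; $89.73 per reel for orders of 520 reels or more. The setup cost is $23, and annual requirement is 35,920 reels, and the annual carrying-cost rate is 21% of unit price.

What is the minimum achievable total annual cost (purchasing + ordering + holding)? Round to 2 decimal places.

H₁ = 21%×$90 = $18.9000;  H₂ = 21%×$89.73 = $18.8433
EOQ₁ = √(2×35,920×23/18.9000) = 295.68  (< 520, feasible at tier 1)
EOQ₂ = √(2×35,920×23/18.8433) = 296.12  (< 520 → use Q = 520 at tier-2 price)
TC(tier 1 (EOQ₁), Q≈295.7) = $3,238,388.28
TC(tier 2, Q≈520.0) = $3,229,589.63
Minimum at tier 2: $3,229,589.63

$3,229,589.63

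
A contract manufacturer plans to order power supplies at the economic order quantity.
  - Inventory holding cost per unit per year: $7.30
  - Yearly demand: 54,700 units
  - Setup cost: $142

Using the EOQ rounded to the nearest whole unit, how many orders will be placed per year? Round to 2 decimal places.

37.49 orders per year

Q* = √(2·D·S / H) = √(2·54,700·142 / 7.3) = √2,128,054.8 ≈ 1,458.79 → Q = 1,459
Orders per year = D/Q = 54,700 / 1,459 = 37.491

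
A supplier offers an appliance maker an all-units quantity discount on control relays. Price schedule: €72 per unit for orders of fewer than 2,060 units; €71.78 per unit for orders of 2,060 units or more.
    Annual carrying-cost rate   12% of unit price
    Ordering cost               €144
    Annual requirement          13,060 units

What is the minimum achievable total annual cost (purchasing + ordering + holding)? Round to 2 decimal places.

H₁ = 12%×€72 = €8.6400;  H₂ = 12%×€71.78 = €8.6136
EOQ₁ = √(2×13,060×144/8.6400) = 659.80  (< 2,060, feasible at tier 1)
EOQ₂ = √(2×13,060×144/8.6136) = 660.81  (< 2,060 → use Q = 2,060 at tier-2 price)
TC(tier 1 (EOQ₁), Q≈659.8) = €946,020.65
TC(tier 2, Q≈2,060.0) = €947,231.74
Minimum at tier 1 (EOQ₁): €946,020.65

€946,020.65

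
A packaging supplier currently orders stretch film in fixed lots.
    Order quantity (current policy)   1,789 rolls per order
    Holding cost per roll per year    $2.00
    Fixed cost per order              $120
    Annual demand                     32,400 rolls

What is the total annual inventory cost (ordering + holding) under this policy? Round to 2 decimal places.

$3,962.28

Orders/yr = 32,400/1,789 = 18.111; ordering cost = 18.111 × $120 = $2,173.28
Average inventory = 1,789/2 = 894.5; holding cost = 894.5 × $2 = $1,789.00
Total = $2,173.28 + $1,789.00 = $3,962.28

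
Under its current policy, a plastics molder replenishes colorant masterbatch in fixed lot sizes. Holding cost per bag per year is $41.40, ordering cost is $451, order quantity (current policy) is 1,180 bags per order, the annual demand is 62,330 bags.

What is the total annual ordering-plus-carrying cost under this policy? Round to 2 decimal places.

$48,248.74

Orders/yr = 62,330/1,180 = 52.822; ordering cost = 52.822 × $451 = $23,822.74
Average inventory = 1,180/2 = 590; holding cost = 590 × $41.4 = $24,426.00
Total = $23,822.74 + $24,426.00 = $48,248.74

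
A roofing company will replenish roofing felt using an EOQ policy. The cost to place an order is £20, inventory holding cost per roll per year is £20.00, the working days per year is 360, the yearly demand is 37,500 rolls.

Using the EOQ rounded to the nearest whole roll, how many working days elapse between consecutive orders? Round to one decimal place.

2.6 days

EOQ = √(2DS/H) = √(2 × 37,500 × 20 / 20)
    = √(75,000.00) ≈ 273.86 → Q = 274 rolls
Cycle time = (working days × Q)/D = (360 × 274) / 37,500 = 2.630 days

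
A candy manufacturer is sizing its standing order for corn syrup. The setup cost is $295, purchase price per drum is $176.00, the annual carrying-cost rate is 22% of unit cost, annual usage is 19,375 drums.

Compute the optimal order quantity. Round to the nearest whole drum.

543 drums

H = i·C = 0.22 × $176 = $38.7200 per drum-year
Optimal lot size Q* = (2 × 19,375 × $295 / $38.72)^½ ≈ 543.35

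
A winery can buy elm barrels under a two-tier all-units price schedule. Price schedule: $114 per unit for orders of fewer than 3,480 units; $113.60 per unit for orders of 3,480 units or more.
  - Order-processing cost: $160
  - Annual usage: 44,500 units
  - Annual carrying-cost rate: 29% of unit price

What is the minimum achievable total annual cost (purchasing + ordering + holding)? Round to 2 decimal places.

$5,094,697.34

H₁ = 29%×$114 = $33.0600;  H₂ = 29%×$113.60 = $32.9440
EOQ₁ = √(2×44,500×160/33.0600) = 656.30  (< 3,480, feasible at tier 1)
EOQ₂ = √(2×44,500×160/32.9440) = 657.46  (< 3,480 → use Q = 3,480 at tier-2 price)
TC(tier 1 (EOQ₁), Q≈656.3) = $5,094,697.34
TC(tier 2, Q≈3,480.0) = $5,114,568.54
Minimum at tier 1 (EOQ₁): $5,094,697.34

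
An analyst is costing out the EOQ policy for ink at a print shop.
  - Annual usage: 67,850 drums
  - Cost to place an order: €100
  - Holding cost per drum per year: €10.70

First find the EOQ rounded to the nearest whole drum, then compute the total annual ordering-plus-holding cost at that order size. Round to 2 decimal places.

€12,049.85

Q* = √(2·D·S / H) = √(2·67,850·100 / 10.7) = √1,268,224.3 ≈ 1,126.15 → Q = 1,126 drums
Annual ordering cost = (D/Q)·S = (67,850/1,126) × 100 = €6,025.75
Annual holding cost  = (Q/2)·H = (1,126/2) × 10.7 = €6,024.10
Total = €6,025.75 + €6,024.10 = €12,049.85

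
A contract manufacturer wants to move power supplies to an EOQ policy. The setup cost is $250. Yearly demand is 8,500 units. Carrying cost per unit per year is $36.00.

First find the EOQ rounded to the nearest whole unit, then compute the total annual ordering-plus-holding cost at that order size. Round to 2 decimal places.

Q* = √(2·D·S / H) = √(2·8,500·250 / 36) = √118,055.6 ≈ 343.59 → Q = 344 units
Orders/yr = 8,500/344 = 24.709; ordering cost = 24.709 × $250 = $6,177.33
Average inventory = 344/2 = 172; holding cost = 172 × $36 = $6,192.00
Total = $6,177.33 + $6,192.00 = $12,369.33

$12,369.33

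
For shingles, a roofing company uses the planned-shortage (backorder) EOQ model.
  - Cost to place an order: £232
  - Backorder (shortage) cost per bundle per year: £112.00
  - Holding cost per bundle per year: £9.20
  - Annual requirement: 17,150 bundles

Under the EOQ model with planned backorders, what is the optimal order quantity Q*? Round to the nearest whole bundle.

967 bundles

Q* = √(2DS/H) · √((H + b)/b)
   = √(2 × 17,150 × 232 / 9.2) · √((9.2 + 112) / 112)
   = 930.030 × 1.0403 ≈ 967.47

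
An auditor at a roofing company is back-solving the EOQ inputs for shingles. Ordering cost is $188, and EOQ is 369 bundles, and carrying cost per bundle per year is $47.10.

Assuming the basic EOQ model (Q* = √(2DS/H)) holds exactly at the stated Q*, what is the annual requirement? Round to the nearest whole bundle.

EOQ relation: Q² = 2DS/H, so rearrange for the unknown.
D = Q²H / (2S) = 369² × 47.1 / (2 × 188) = 17,056.34

17,056 bundles per year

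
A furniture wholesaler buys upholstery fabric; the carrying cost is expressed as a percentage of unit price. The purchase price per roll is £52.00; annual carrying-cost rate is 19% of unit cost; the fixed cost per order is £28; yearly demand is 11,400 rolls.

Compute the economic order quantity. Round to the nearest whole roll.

254 rolls

Holding cost per roll per year: H = 19% × £52 = £9.8800
Optimal lot size Q* = (2 × 11,400 × £28 / £9.88)^½ ≈ 254.20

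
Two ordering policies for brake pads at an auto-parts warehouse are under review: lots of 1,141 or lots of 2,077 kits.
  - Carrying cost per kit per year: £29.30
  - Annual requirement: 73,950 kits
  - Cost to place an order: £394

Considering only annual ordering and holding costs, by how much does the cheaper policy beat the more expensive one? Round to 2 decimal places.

Annual cost at Q: ordering D·S/Q plus holding Q·H/2.
TC(1,141) = (73,950/1,141)×394 + (1,141/2)×29.3 = £42,251.41
TC(2,077) = (73,950/2,077)×394 + (2,077/2)×29.3 = £44,456.12
|ΔTC| = |£42,251.41 − £44,456.12| = £2,204.71

£2,204.71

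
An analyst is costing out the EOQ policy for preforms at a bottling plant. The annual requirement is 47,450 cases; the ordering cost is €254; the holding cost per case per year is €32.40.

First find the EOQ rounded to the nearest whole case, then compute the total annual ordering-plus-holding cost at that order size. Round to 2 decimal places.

Optimal lot size Q* = (2 × 47,450 × €254 / €32.4)^½ ≈ 862.54 → Q = 863 cases
Ordering: D/Q × S = 47,450/863 × €254 = €13,965.59
Holding:  Q/2 × H = 863/2 × €32.4 = €13,980.60
Total = €13,965.59 + €13,980.60 = €27,946.19

€27,946.19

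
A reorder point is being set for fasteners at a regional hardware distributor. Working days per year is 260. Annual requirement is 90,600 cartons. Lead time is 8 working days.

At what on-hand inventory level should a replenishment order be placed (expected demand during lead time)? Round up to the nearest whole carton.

2,788 cartons

Daily demand d = 90,600 / 260 = 348.462 cartons/day
Demand during lead time = 348.462 × 8 = 2,787.69
Reorder point = 2,787.69 → round up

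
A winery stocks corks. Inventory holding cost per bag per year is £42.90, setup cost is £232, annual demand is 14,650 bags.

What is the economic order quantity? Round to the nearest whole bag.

Q* = √(2·D·S / H) = √(2·14,650·232 / 42.9) = √158,452.2 ≈ 398.06

398 bags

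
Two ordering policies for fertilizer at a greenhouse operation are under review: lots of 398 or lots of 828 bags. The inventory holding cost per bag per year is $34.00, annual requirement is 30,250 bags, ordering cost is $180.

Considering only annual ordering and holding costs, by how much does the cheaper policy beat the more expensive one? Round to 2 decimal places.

TC(Q) = (D/Q)S + (Q/2)H
TC(398) = (30,250/398)×180 + (398/2)×34 = $20,446.90
TC(828) = (30,250/828)×180 + (828/2)×34 = $20,652.09
Cheaper: Q = 398.  Difference = $205.18

$205.18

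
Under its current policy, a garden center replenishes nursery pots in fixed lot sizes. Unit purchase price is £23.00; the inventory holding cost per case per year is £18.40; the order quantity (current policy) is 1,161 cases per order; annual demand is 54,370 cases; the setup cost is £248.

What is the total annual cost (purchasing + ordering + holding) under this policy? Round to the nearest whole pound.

Orders/yr = 54,370/1,161 = 46.830; ordering cost = 46.830 × £248 = £11,613.92
Average inventory = 1,161/2 = 580.5; holding cost = 580.5 × £18.4 = £10,681.20
Purchase cost = D·C = 54,370 × 23 = £1,250,510.00
Total = £11,613.92 + £10,681.20 + £1,250,510.00 = £1,272,805.12

£1,272,805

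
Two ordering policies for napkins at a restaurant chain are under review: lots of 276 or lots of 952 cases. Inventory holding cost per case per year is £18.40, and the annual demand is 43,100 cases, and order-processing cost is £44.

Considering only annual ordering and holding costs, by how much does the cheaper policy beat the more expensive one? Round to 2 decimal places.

£1,340.20

For each Q, cost = (D/Q)·S + (Q/2)·H.
TC(276) = (43,100/276)×44 + (276/2)×18.4 = £9,410.21
TC(952) = (43,100/952)×44 + (952/2)×18.4 = £10,750.42
Cheaper: Q = 276.  Difference = £1,340.20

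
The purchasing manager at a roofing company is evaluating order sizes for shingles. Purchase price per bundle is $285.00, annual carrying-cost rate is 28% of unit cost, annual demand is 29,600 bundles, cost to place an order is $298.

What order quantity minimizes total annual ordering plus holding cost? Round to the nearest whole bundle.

H = i·C = 0.28 × $285 = $79.8000 per bundle-year
2DS/H = 2·29,600·298/79.8 = 221,072.68
EOQ = √221,072.68 ≈ 470.18

470 bundles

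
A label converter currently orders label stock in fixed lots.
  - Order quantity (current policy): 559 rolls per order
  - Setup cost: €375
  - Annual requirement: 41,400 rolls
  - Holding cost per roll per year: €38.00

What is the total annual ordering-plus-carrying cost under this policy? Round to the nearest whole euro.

€38,394

Orders/yr = 41,400/559 = 74.061; ordering cost = 74.061 × €375 = €27,772.81
Average inventory = 559/2 = 279.5; holding cost = 279.5 × €38 = €10,621.00
Total = €27,772.81 + €10,621.00 = €38,393.81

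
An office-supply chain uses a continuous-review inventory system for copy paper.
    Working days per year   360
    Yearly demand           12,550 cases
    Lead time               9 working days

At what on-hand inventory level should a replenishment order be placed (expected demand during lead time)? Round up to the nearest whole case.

Daily demand d = 12,550 / 360 = 34.861 cases/day
Demand during lead time = 34.861 × 9 = 313.75
Reorder point = 313.75 → round up

314 cases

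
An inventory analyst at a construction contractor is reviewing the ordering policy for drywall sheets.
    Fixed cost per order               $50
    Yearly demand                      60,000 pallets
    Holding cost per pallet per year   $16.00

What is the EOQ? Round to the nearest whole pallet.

Optimal lot size Q* = (2 × 60,000 × $50 / $16)^½ ≈ 612.37

612 pallets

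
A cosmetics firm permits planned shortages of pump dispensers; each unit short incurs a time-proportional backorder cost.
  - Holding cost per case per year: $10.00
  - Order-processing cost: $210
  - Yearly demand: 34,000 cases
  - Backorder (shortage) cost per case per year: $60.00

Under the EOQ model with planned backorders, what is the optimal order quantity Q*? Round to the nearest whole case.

Q* = √(2DS/H) · √((H + b)/b)
   = √(2 × 34,000 × 210 / 10) · √((10 + 60) / 60)
   = 1,194.990 × 1.0801 ≈ 1,290.74

1,291 cases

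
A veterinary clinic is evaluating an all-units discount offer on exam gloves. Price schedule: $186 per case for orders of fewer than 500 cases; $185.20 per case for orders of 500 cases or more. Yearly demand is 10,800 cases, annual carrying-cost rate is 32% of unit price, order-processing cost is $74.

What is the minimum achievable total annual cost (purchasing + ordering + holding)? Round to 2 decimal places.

H₁ = 32%×$186 = $59.5200;  H₂ = 32%×$185.20 = $59.2640
EOQ₁ = √(2×10,800×74/59.5200) = 163.87  (< 500, feasible at tier 1)
EOQ₂ = √(2×10,800×74/59.2640) = 164.23  (< 500 → use Q = 500 at tier-2 price)
TC(tier 1 (EOQ₁), Q≈163.9) = $2,018,553.81
TC(tier 2, Q≈500.0) = $2,016,574.40
Minimum at tier 2: $2,016,574.40

$2,016,574.40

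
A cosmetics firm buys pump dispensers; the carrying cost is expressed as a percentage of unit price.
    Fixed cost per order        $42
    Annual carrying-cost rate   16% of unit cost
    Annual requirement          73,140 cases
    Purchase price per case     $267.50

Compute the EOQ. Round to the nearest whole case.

379 cases

Carrying cost H = $267.5 × 16% = $42.8000/case/yr
EOQ = √(2DS/H) = √(2 × 73,140 × 42 / 42.8)
    = √(143,545.79) ≈ 378.87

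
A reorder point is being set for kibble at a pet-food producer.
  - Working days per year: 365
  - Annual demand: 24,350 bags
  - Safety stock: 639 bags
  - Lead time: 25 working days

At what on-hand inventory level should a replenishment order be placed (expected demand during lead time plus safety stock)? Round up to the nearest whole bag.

Daily demand d = 24,350 / 365 = 66.712 bags/day
Demand during lead time = 66.712 × 25 = 1,667.81
Reorder point = 1,667.81 + 639 = 2,306.81 → round up

2,307 bags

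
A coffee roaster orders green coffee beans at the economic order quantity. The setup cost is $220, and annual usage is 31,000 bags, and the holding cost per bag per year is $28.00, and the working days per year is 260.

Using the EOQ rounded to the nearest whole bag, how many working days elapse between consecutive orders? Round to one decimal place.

Q* = √(2·D·S / H) = √(2·31,000·220 / 28) = √487,142.9 ≈ 697.96 → Q = 698 bags
T = Q/D × 260 days = 698/31,000 × 260 = 5.854 days

5.9 days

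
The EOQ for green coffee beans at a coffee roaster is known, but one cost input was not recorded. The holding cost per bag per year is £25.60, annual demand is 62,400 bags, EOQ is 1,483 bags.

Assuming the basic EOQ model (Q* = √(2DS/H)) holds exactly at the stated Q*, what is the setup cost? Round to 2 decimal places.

Since Q* = (2DS/H)^½, squaring gives Q*²·H = 2DS.
S = Q²H / (2D) = 1,483² × 25.6 / (2 × 62,400) = 451.1362

£451.14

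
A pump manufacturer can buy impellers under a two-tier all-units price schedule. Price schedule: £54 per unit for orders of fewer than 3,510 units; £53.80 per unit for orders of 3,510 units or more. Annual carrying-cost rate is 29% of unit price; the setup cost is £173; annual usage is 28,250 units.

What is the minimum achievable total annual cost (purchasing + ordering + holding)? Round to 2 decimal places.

H₁ = 29%×£54 = £15.6600;  H₂ = 29%×£53.80 = £15.6020
EOQ₁ = √(2×28,250×173/15.6600) = 790.04  (< 3,510, feasible at tier 1)
EOQ₂ = √(2×28,250×173/15.6020) = 791.51  (< 3,510 → use Q = 3,510 at tier-2 price)
TC(tier 1 (EOQ₁), Q≈790.0) = £1,537,872.09
TC(tier 2, Q≈3,510.0) = £1,548,623.89
Minimum at tier 1 (EOQ₁): £1,537,872.09

£1,537,872.09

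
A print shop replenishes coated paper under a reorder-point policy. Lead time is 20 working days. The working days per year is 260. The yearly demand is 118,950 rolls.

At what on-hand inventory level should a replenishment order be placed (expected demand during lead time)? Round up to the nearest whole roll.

9,150 rolls

Daily demand d = 118,950 / 260 = 457.500 rolls/day
Demand during lead time = 457.500 × 20 = 9,150.00
Reorder point = 9,150.00 → round up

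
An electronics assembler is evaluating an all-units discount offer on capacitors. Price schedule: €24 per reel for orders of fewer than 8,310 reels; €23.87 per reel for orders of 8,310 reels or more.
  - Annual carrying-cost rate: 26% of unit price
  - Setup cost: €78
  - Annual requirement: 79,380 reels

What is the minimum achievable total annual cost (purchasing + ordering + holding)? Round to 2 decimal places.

€1,913,910.43

H₁ = 26%×€24 = €6.2400;  H₂ = 26%×€23.87 = €6.2062
EOQ₁ = √(2×79,380×78/6.2400) = 1,408.72  (< 8,310, feasible at tier 1)
EOQ₂ = √(2×79,380×78/6.2062) = 1,412.55  (< 8,310 → use Q = 8,310 at tier-2 price)
TC(tier 1 (EOQ₁), Q≈1,408.7) = €1,913,910.43
TC(tier 2, Q≈8,310.0) = €1,921,332.44
Minimum at tier 1 (EOQ₁): €1,913,910.43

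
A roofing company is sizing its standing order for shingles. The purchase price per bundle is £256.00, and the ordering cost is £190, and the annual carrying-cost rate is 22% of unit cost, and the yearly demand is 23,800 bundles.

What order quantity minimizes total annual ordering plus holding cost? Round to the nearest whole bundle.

401 bundles

Carrying cost H = £256 × 22% = £56.3200/bundle/yr
Optimal lot size Q* = (2 × 23,800 × £190 / £56.32)^½ ≈ 400.73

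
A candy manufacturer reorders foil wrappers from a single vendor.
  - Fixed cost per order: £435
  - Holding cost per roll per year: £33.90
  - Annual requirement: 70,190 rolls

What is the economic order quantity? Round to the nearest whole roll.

1,342 rolls

2DS/H = 2·70,190·435/33.9 = 1,801,336.28
EOQ = √1,801,336.28 ≈ 1,342.14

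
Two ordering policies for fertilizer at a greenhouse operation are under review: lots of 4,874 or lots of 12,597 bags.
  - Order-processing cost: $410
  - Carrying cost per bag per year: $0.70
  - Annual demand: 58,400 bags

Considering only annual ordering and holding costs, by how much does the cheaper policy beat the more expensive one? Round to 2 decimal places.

$308.78

Annual cost at Q: ordering D·S/Q plus holding Q·H/2.
TC(4,874) = (58,400/4,874)×410 + (4,874/2)×0.7 = $6,618.50
TC(12,597) = (58,400/12,597)×410 + (12,597/2)×0.7 = $6,309.72
Cheaper: Q = 12,597.  Difference = $308.78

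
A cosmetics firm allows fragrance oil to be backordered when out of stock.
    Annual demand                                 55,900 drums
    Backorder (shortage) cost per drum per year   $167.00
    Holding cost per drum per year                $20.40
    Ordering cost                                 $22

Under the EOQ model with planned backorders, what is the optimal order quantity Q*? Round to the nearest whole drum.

368 drums

Q* = √(2DS/H) · √((H + b)/b)
   = √(2 × 55,900 × 22 / 20.4) · √((20.4 + 167) / 167)
   = 347.230 × 1.0593 ≈ 367.83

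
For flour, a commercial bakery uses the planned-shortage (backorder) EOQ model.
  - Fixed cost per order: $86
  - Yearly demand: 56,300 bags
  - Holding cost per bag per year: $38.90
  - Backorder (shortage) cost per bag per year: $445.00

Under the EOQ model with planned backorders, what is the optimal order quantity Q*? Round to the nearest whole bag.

Basic EOQ = √(2·56,300·86/38.9) = 498.935
Backorder adjustment √((H+b)/b) = √((38.9+445)/445) = 1.0428
Q* = 498.935 × 1.0428 ≈ 520.29

520 bags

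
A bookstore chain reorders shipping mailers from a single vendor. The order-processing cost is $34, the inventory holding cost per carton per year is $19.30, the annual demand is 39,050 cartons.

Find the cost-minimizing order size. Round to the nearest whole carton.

371 cartons

Q* = √(2·D·S / H) = √(2·39,050·34 / 19.3) = √137,585.5 ≈ 370.93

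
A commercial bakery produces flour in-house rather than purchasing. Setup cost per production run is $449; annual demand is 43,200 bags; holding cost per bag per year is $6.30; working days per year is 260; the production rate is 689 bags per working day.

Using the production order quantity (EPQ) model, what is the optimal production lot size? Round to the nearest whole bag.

Daily demand d = 43,200/260 = 166.154; p = 689; 1 − d/p = 0.75885
EPQ = √(2DS / (H(1 − d/p)))
    = √(2 × 43,200 × 449 / (6.3 × 0.75885)) ≈ 2,848.61

2,849 bags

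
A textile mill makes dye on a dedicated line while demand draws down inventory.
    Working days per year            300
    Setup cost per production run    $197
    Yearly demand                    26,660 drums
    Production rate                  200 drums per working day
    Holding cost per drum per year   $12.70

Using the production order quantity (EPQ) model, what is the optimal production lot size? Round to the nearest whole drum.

Daily demand d = 26,660/300 = 88.867; p = 200; 1 − d/p = 0.55567
EPQ = √(2DS / (H(1 − d/p)))
    = √(2 × 26,660 × 197 / (12.7 × 0.55567)) ≈ 1,220.03

1,220 drums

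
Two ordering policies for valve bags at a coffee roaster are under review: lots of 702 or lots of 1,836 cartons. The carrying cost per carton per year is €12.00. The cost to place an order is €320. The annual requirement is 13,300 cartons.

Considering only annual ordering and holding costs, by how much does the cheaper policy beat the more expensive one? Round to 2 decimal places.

€3,059.40

For each Q, cost = (D/Q)·S + (Q/2)·H.
TC(702) = (13,300/702)×320 + (702/2)×12 = €10,274.68
TC(1,836) = (13,300/1,836)×320 + (1,836/2)×12 = €13,334.08
Cheaper: Q = 702.  Difference = €3,059.40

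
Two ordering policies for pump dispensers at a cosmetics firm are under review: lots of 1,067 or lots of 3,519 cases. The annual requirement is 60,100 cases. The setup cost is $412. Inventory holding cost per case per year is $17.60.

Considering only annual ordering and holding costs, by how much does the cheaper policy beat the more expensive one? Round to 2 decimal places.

$5,407.66

TC(Q) = (D/Q)S + (Q/2)H
TC(1,067) = (60,100/1,067)×412 + (1,067/2)×17.6 = $32,595.97
TC(3,519) = (60,100/3,519)×412 + (3,519/2)×17.6 = $38,003.63
|ΔTC| = |$32,595.97 − $38,003.63| = $5,407.66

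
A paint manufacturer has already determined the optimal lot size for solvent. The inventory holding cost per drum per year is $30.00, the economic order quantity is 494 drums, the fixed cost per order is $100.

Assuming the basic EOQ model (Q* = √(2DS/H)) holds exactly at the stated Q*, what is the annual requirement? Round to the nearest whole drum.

From Q* = √(2DS/H) ⇒ Q*² = 2DS/H.
D = Q²H / (2S) = 494² × 30 / (2 × 100) = 36,605.40

36,605 drums per year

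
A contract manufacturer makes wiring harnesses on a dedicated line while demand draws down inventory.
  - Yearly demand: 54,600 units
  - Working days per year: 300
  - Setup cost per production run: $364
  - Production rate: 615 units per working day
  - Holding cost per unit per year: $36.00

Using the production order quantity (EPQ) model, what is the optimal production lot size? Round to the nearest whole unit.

d = 54,600/300 = 182.0000 units/day;  effective holding cost H(1 − d/p) = 36·(1 − 182.0000/615) = 25.34634
Q* = √(2DS / H_eff) = √(2·54,600·364 / 25.34634) ≈ 1,252.29

1,252 units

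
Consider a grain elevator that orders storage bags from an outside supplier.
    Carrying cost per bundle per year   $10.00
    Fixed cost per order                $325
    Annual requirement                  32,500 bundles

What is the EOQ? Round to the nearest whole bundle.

Optimal lot size Q* = (2 × 32,500 × $325 / $10)^½ ≈ 1,453.44

1,453 bundles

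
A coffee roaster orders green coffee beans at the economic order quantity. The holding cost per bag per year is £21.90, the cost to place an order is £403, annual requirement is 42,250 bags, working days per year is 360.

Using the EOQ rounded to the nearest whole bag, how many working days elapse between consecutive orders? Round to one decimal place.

Q* = √(2·D·S / H) = √(2·42,250·403 / 21.9) = √1,554,954.3 ≈ 1,246.98 → Q = 1,247 bags
Cycle time = (working days × Q)/D = (360 × 1,247) / 42,250 = 10.625 days

10.6 days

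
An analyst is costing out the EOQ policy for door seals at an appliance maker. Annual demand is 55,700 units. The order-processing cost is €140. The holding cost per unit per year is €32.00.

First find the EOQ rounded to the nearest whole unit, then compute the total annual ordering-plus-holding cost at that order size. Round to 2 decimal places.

€22,339.92

2DS/H = 2·55,700·140/32 = 487,375.00
EOQ = √487,375.00 ≈ 698.12 → Q = 698 units
Annual ordering cost = (D/Q)·S = (55,700/698) × 140 = €11,171.92
Annual holding cost  = (Q/2)·H = (698/2) × 32 = €11,168.00
Total = €11,171.92 + €11,168.00 = €22,339.92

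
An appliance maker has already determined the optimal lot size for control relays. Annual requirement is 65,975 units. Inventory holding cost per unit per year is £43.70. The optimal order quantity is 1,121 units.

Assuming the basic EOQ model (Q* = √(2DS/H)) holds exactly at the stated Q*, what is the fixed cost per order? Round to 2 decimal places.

£416.18

Since Q* = (2DS/H)^½, squaring gives Q*²·H = 2DS.
S = Q²H / (2D) = 1,121² × 43.7 / (2 × 65,975) = 416.1820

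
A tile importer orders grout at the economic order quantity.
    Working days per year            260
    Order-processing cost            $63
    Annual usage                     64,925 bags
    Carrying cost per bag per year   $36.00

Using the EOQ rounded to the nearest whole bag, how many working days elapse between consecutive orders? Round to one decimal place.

1.9 days

2DS/H = 2·64,925·63/36 = 227,237.50
EOQ = √227,237.50 ≈ 476.69 → Q = 477 bags
T = Q/D × 260 days = 477/64,925 × 260 = 1.910 days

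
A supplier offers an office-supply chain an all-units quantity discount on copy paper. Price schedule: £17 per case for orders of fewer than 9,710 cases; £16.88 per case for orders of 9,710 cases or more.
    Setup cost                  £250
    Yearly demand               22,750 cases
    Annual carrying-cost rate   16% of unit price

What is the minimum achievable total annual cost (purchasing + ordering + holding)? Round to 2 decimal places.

H₁ = 16%×£17 = £2.7200;  H₂ = 16%×£16.88 = £2.7008
EOQ₁ = √(2×22,750×250/2.7200) = 2,044.99  (< 9,710, feasible at tier 1)
EOQ₂ = √(2×22,750×250/2.7008) = 2,052.25  (< 9,710 → use Q = 9,710 at tier-2 price)
TC(tier 1 (EOQ₁), Q≈2,045.0) = £392,312.37
TC(tier 2, Q≈9,710.0) = £397,718.12
Minimum at tier 1 (EOQ₁): £392,312.37

£392,312.37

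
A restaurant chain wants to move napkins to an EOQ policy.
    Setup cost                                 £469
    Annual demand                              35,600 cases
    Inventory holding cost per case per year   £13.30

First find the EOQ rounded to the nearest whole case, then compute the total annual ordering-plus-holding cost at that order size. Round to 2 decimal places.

£21,074.26

Q* = √(2·D·S / H) = √(2·35,600·469 / 13.3) = √2,510,736.8 ≈ 1,584.53 → Q = 1,585 cases
Annual ordering cost = (D/Q)·S = (35,600/1,585) × 469 = £10,534.01
Annual holding cost  = (Q/2)·H = (1,585/2) × 13.3 = £10,540.25
Total = £10,534.01 + £10,540.25 = £21,074.26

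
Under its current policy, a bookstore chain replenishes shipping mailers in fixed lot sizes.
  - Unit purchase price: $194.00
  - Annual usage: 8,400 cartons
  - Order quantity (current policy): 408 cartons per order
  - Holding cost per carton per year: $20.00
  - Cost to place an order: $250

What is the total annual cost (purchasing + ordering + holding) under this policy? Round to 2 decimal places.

Annual ordering cost = (D/Q)·S = (8,400/408) × 250 = $5,147.06
Annual holding cost  = (Q/2)·H = (408/2) × 20 = $4,080.00
Purchase cost = D·C = 8,400 × 194 = $1,629,600.00
Total = $5,147.06 + $4,080.00 + $1,629,600.00 = $1,638,827.06

$1,638,827.06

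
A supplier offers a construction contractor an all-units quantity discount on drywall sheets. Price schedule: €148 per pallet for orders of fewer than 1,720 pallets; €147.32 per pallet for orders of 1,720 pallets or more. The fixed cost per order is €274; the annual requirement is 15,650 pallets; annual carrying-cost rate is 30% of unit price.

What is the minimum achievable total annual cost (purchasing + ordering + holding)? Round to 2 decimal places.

€2,335,713.67

H₁ = 30%×€148 = €44.4000;  H₂ = 30%×€147.32 = €44.1960
EOQ₁ = √(2×15,650×274/44.4000) = 439.50  (< 1,720, feasible at tier 1)
EOQ₂ = √(2×15,650×274/44.1960) = 440.51  (< 1,720 → use Q = 1,720 at tier-2 price)
TC(tier 1 (EOQ₁), Q≈439.5) = €2,335,713.67
TC(tier 2, Q≈1,720.0) = €2,346,059.64
Minimum at tier 1 (EOQ₁): €2,335,713.67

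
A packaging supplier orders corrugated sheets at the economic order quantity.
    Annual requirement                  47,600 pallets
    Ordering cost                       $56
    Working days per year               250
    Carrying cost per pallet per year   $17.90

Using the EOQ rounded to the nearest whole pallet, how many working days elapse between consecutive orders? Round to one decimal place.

Q* = √(2·D·S / H) = √(2·47,600·56 / 17.9) = √297,832.4 ≈ 545.74 → Q = 546 pallets
Cycle time = (working days × Q)/D = (250 × 546) / 47,600 = 2.868 days

2.9 days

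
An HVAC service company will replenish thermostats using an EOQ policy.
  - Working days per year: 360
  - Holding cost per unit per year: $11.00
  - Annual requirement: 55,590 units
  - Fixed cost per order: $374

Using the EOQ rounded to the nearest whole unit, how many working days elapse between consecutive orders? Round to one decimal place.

12.6 days

EOQ = √(2DS/H) = √(2 × 55,590 × 374 / 11)
    = √(3,780,120.00) ≈ 1,944.25 → Q = 1,944 units
Cycle time = (working days × Q)/D = (360 × 1,944) / 55,590 = 12.589 days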